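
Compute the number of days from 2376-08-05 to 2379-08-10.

1100

August 5, 2376 → August 5, 2377: 365 days.
August 5, 2377 → August 5, 2378: 365 days.
August 5, 2378 → August 5, 2379: 365 days.
Within August 2379: 10 − 5 = 5 days.
Total: 1100 days.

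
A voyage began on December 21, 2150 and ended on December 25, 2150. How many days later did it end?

Within December 2150: 25 − 21 = 4 days.

4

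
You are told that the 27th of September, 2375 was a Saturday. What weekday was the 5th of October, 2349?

Wednesday

Count forward from the earlier date (October 5, 2349) to the later (September 27, 2375):
Day-of-year of October 5, 2349: 278.
Day-of-year of September 27, 2375: 270.
2349 has 365 days, so 365 − 278 = 87 days remain in 2349.
Full years 2350–2374: 19 common + 6 leap = 19×365 + 6×366 = 9131 days.
Total: 87 + 9131 + 270 = 9488 days.
9488 mod 7 = 3, so 3 days before Saturday is Wednesday.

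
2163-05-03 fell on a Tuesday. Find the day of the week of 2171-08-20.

Day-of-year of May 3, 2163: 123.
Day-of-year of August 20, 2171: 232.
2163 has 365 days, so 365 − 123 = 242 days remain in 2163.
Full years 2164–2170: 5 common + 2 leap = 5×365 + 2×366 = 2557 days.
Total: 242 + 2557 + 232 = 3031 days.
3031 is a multiple of 7, so 2171-08-20 falls on the same weekday: Tuesday.

Tuesday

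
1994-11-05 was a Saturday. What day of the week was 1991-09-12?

Thursday

Count forward from the earlier date (September 12, 1991) to the later (November 5, 1994):
September 12, 1991 → September 12, 1992: 366 days (1992 is a leap year).
September 12, 1992 → September 12, 1993: 365 days.
September 12, 1993 → September 12, 1994: 365 days.
September 1994: 30 − 12 = 18 days remain.
Then October (31): 31 days.
November 1–5, 1994: 5 days.
Residual: 54 days.
Total: 1150 days.
1150 mod 7 = 2, so 2 days before Saturday is Thursday.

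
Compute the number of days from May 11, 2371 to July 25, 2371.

May 2371: 31 − 11 = 20 days remain.
Then June (30): 30 days.
July 1–25, 2371: 25 days.
Total: 20 + 30 + 25 = 75 days.

75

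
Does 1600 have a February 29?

Yes

1600 is a leap year (divisible by 400).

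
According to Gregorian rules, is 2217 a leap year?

No

2217 is not a leap year.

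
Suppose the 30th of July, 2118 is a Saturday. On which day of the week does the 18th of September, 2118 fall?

July 2118: 31 − 30 = 1 day remains.
Then August (31): 31 days.
September 1–18, 2118: 18 days.
Total: 1 + 31 + 18 = 50 days.
50 mod 7 = 1, so 1 day after Saturday is Sunday.

Sunday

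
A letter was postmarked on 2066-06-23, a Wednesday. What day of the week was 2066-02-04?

Count forward from the earlier date (February 4, 2066) to the later (June 23, 2066):
February 2066: 28 − 4 = 24 days remain (2066 is not a leap year, so February has 28 days).
Then March (31), April (30), May (31): 31 + 30 + 31 = 92 days.
June 1–23, 2066: 23 days.
Total: 24 + 92 + 23 = 139 days.
139 mod 7 = 6, so 6 days before Wednesday is Thursday.

Thursday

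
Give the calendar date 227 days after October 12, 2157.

May 27, 2158

Count 227 days after October 12, 2157:
Day-of-year of October 12, 2157: 285.
Day-of-year of May 27, 2158: 147.
2157 has 365 days, so 365 − 285 = 80 days remain in 2157.
Total: 80 + 147 = 227 days.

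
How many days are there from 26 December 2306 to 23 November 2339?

Day-of-year of December 26, 2306: 360.
Day-of-year of November 23, 2339: 327.
2306 has 365 days, so 365 − 360 = 5 days remain in 2306.
Full years 2307–2338: 24 common + 8 leap = 24×365 + 8×366 = 11688 days.
Total: 5 + 11688 + 327 = 12020 days.

12020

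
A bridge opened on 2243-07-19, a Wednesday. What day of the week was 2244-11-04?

Day-of-year of July 19, 2243: 200.
Day-of-year of November 4, 2244: 309.
2243 has 365 days, so 365 − 200 = 165 days remain in 2243.
Total: 165 + 309 = 474 days.
474 mod 7 = 5, so 5 days after Wednesday is Monday.

Monday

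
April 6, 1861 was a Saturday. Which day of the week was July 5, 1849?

Count forward from the earlier date (July 5, 1849) to the later (April 6, 1861):
From July 5, 1849 to July 5, 1860: 11 years, of which 3 contain a Feb 29 — 8×365 + 3×366 = 4018 days.
July 1860: 31 − 5 = 26 days remain.
Then August (31), September (30), October (31), November (30), December (31), January (31), February 1861 (28), March (31): 31 + 30 + 31 + 30 + 31 + 31 + 28 + 31 = 243 days.
April 1–6, 1861: 6 days.
Residual: 275 days.
Total: 4293 days.
4293 mod 7 = 2, so 2 days before Saturday is Thursday.

Thursday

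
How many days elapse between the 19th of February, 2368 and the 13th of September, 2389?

Day-of-year of February 19, 2368: 50.
Day-of-year of September 13, 2389: 256.
2368 has 366 days, so 366 − 50 = 316 days remain in 2368.
Full years 2369–2388: 15 common + 5 leap = 15×365 + 5×366 = 7305 days.
Total: 316 + 7305 + 256 = 7877 days.

7877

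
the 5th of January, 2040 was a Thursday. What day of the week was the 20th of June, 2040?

Wednesday

January 2040: 31 − 5 = 26 days remain.
Then February 2040 (29), March (31), April (30), May (31): 29 + 31 + 30 + 31 = 121 days.
June 1–20, 2040: 20 days.
Total: 26 + 121 + 20 = 167 days.
167 mod 7 = 6, so 6 days after Thursday is Wednesday.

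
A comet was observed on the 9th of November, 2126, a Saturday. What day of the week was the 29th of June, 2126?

Count forward from the earlier date (June 29, 2126) to the later (November 9, 2126):
June 2126: 30 − 29 = 1 day remains.
Then July (31), August (31), September (30), October (31): 31 + 31 + 30 + 31 = 123 days.
November 1–9, 2126: 9 days.
Total: 1 + 123 + 9 = 133 days.
133 is a multiple of 7, so the 29th of June, 2126 falls on the same weekday: Saturday.

Saturday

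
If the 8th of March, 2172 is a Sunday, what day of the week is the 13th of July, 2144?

Count forward from the earlier date (July 13, 2144) to the later (March 8, 2172):
From July 13, 2144 to July 13, 2171: 27 years, of which 6 contain a Feb 29 — 21×365 + 6×366 = 9861 days.
July 2171: 31 − 13 = 18 days remain.
Then August (31), September (30), October (31), November (30), December (31), January (31), February 2172 (29): 31 + 30 + 31 + 30 + 31 + 31 + 29 = 213 days.
March 1–8, 2172: 8 days.
Residual: 239 days.
Total: 10100 days.
10100 mod 7 = 6, so 6 days before Sunday is Monday.

Monday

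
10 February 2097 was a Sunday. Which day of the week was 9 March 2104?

From February 10, 2097 to February 10, 2104: 7 years, of which 0 contain a Feb 29 — 7×365 + 0×366 = 2555 days.
(2100 is not a leap year (divisible by 100 but not 400).)
February 2104: 29 − 10 = 19 days remain (2104 is a leap year, so February has 29 days).
March 1–9, 2104: 9 days.
Residual: 28 days.
Total: 2583 days.
2583 is a multiple of 7, so 9 March 2104 falls on the same weekday: Sunday.

Sunday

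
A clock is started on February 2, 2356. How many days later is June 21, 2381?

9271

From February 2, 2356 to February 2, 2381: 25 years, of which 7 contain a Feb 29 — 18×365 + 7×366 = 9132 days.
February 2381: 28 − 2 = 26 days remain (2381 is not a leap year, so February has 28 days).
Then March (31), April (30), May (31): 31 + 30 + 31 = 92 days.
June 1–21, 2381: 21 days.
Residual: 139 days.
Total: 9271 days.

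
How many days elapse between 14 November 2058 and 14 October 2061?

Day-of-year of November 14, 2058: 318.
Day-of-year of October 14, 2061: 287.
2058 has 365 days, so 365 − 318 = 47 days remain in 2058.
Full years: 2059: 365; 2060: 366. Sum = 731.
Total: 47 + 731 + 287 = 1065 days.

1065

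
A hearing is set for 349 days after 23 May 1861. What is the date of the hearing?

7 May 1862

Count 349 days after May 23, 1861:
Day-of-year of May 23, 1861: 143.
Day-of-year of May 7, 1862: 127.
1861 has 365 days, so 365 − 143 = 222 days remain in 1861.
Total: 222 + 127 = 349 days.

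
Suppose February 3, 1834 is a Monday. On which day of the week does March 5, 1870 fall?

Saturday

From February 3, 1834 to February 3, 1870: 36 years, of which 9 contain a Feb 29 — 27×365 + 9×366 = 13149 days.
February 1870: 28 − 3 = 25 days remain (1870 is not a leap year, so February has 28 days).
March 1–5, 1870: 5 days.
Residual: 30 days.
Total: 13179 days.
13179 mod 7 = 5, so 5 days after Monday is Saturday.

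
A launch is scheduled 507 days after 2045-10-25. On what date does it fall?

2047-03-16

Count 507 days after October 25, 2045:
October 2045: 31 − 25 = 6 days remain.
Then 16 full months totalling 485 days.
March 1–16, 2047: 16 days.
Total: 6 + 485 + 16 = 507 days.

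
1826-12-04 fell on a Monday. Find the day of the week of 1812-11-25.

Wednesday

Count forward from the earlier date (November 25, 1812) to the later (December 4, 1826):
Day-of-year of November 25, 1812: 330.
Day-of-year of December 4, 1826: 338.
1812 has 366 days, so 366 − 330 = 36 days remain in 1812.
Full years 1813–1825: 10 common + 3 leap = 10×365 + 3×366 = 4748 days.
Total: 36 + 4748 + 338 = 5122 days.
5122 mod 7 = 5, so 5 days before Monday is Wednesday.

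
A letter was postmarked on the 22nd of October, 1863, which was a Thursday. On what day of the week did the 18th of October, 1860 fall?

Thursday

Count forward from the earlier date (October 18, 1860) to the later (October 22, 1863):
October 18, 1860 → October 18, 1861: 365 days.
October 18, 1861 → October 18, 1862: 365 days.
October 18, 1862 → October 18, 1863: 365 days.
Within October 1863: 22 − 18 = 4 days.
Total: 1099 days.
1099 is a multiple of 7, so the 18th of October, 1860 falls on the same weekday: Thursday.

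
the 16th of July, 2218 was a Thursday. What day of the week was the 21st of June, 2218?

Sunday

Count forward from the earlier date (June 21, 2218) to the later (July 16, 2218):
June 2218: 30 − 21 = 9 days remain.
July 1–16, 2218: 16 days.
Total: 9 + 16 = 25 days.
25 mod 7 = 4, so 4 days before Thursday is Sunday.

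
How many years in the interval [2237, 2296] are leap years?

Years divisible by 4: 2240, 2244, …, 2296 — 15 in all.
No century exceptions apply. Count: 15.

15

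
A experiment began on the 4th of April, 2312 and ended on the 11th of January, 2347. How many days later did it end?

12700

From April 4, 2312 to April 4, 2346: 34 years, of which 8 contain a Feb 29 — 26×365 + 8×366 = 12418 days.
April 2346: 30 − 4 = 26 days remain.
Then May (31), June (30), July (31), August (31), September (30), October (31), November (30), December (31): 31 + 30 + 31 + 31 + 30 + 31 + 30 + 31 = 245 days.
January 1–11, 2347: 11 days.
Residual: 282 days.
Total: 12700 days.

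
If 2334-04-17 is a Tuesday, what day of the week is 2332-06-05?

Count forward from the earlier date (June 5, 2332) to the later (April 17, 2334):
June 5, 2332 → June 5, 2333: 365 days.
June 2333: 30 − 5 = 25 days remain.
Then 9 full months totalling 274 days.
April 1–17, 2334: 17 days.
Residual: 316 days.
Total: 681 days.
681 mod 7 = 2, so 2 days before Tuesday is Sunday.

Sunday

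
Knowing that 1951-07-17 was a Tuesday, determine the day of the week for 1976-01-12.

From July 17, 1951 to July 17, 1975: 24 years, of which 6 contain a Feb 29 — 18×365 + 6×366 = 8766 days.
July 1975: 31 − 17 = 14 days remain.
Then August (31), September (30), October (31), November (30), December (31): 31 + 30 + 31 + 30 + 31 = 153 days.
January 1–12, 1976: 12 days.
Residual: 179 days.
Total: 8945 days.
8945 mod 7 = 6, so 6 days after Tuesday is Monday.

Monday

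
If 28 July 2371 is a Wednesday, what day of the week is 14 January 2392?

Tuesday

Day-of-year of July 28, 2371: 209.
Day-of-year of January 14, 2392: 14.
2371 has 365 days, so 365 − 209 = 156 days remain in 2371.
Full years 2372–2391: 15 common + 5 leap = 15×365 + 5×366 = 7305 days.
Total: 156 + 7305 + 14 = 7475 days.
7475 mod 7 = 6, so 6 days after Wednesday is Tuesday.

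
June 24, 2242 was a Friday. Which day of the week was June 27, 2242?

Within June 2242: 27 − 24 = 3 days.
3 mod 7 = 3, so 3 days after Friday is Monday.

Monday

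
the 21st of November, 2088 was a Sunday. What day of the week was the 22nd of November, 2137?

Day-of-year of November 21, 2088: 326.
Day-of-year of November 22, 2137: 326.
2088 has 366 days, so 366 − 326 = 40 days remain in 2088.
Full years 2089–2136: 37 common + 11 leap = 37×365 + 11×366 = 17531 days.
Total: 40 + 17531 + 326 = 17897 days.
17897 mod 7 = 5, so 5 days after Sunday is Friday.

Friday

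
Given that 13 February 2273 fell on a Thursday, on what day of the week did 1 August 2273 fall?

Friday

February 2273: 28 − 13 = 15 days remain (2273 is not a leap year, so February has 28 days).
Then March (31), April (30), May (31), June (30), July (31): 31 + 30 + 31 + 30 + 31 = 153 days.
August 1, 2273: 1 day.
Total: 15 + 153 + 1 = 169 days.
169 mod 7 = 1, so 1 day after Thursday is Friday.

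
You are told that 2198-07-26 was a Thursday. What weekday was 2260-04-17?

Tuesday

From July 26, 2198 to July 26, 2259: 61 years, of which 14 contain a Feb 29 — 47×365 + 14×366 = 22279 days.
(2200 is not a leap year (divisible by 100 but not 400).)
July 2259: 31 − 26 = 5 days remain.
Then August (31), September (30), October (31), November (30), December (31), January (31), February 2260 (29), March (31): 31 + 30 + 31 + 30 + 31 + 31 + 29 + 31 = 244 days.
April 1–17, 2260: 17 days.
Residual: 266 days.
Total: 22545 days.
22545 mod 7 = 5, so 5 days after Thursday is Tuesday.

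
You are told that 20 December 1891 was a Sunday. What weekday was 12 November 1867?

Tuesday

Count forward from the earlier date (November 12, 1867) to the later (December 20, 1891):
From November 12, 1867 to November 12, 1891: 24 years, of which 6 contain a Feb 29 — 18×365 + 6×366 = 8766 days.
November 1891: 30 − 12 = 18 days remain.
December 1–20, 1891: 20 days.
Residual: 38 days.
Total: 8804 days.
8804 mod 7 = 5, so 5 days before Sunday is Tuesday.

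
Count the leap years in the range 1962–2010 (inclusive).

12

Years divisible by 4 in [1962, 2010]: 1964, 1968, 1972, 1976, 1980, 1984, 1988, 1992, 1996, 2000, 2004, 2008.
2000 is divisible by 400, so still leap.
No century exceptions apply. Count: 12.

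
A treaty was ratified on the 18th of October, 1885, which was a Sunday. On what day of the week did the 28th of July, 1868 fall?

Count forward from the earlier date (July 28, 1868) to the later (October 18, 1885):
From July 28, 1868 to July 28, 1885: 17 years, of which 4 contain a Feb 29 — 13×365 + 4×366 = 6209 days.
July 1885: 31 − 28 = 3 days remain.
Then August (31), September (30): 31 + 30 = 61 days.
October 1–18, 1885: 18 days.
Residual: 82 days.
Total: 6291 days.
6291 mod 7 = 5, so 5 days before Sunday is Tuesday.

Tuesday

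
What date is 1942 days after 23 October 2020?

16 February 2026

Count 1942 days after October 23, 2020:
October 23, 2020 → October 23, 2021: 365 days.
October 23, 2021 → October 23, 2022: 365 days.
October 23, 2022 → October 23, 2023: 365 days.
October 23, 2023 → October 23, 2024: 366 days (2024 is a leap year).
October 23, 2024 → October 23, 2025: 365 days.
October 2025: 31 − 23 = 8 days remain.
Then November (30), December (31), January (31): 30 + 31 + 31 = 92 days.
February 1–16, 2026: 16 days (2026 is not a leap year).
Residual: 116 days.
Total: 1942 days.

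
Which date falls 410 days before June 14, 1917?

April 30, 1916

Count 410 days before June 14, 1917:
Day-of-year of April 30, 1916: 121.
Day-of-year of June 14, 1917: 165.
1916 has 366 days, so 366 − 121 = 245 days remain in 1916.
Total: 245 + 165 = 410 days.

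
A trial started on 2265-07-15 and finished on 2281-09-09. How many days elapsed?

5900

Day-of-year of July 15, 2265: 196.
Day-of-year of September 9, 2281: 252.
2265 has 365 days, so 365 − 196 = 169 days remain in 2265.
Full years 2266–2280: 11 common + 4 leap = 11×365 + 4×366 = 5479 days.
Total: 169 + 5479 + 252 = 5900 days.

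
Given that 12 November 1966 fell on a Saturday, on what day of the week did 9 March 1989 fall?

Day-of-year of November 12, 1966: 316.
Day-of-year of March 9, 1989: 68.
1966 has 365 days, so 365 − 316 = 49 days remain in 1966.
Full years 1967–1988: 16 common + 6 leap = 16×365 + 6×366 = 8036 days.
Total: 49 + 8036 + 68 = 8153 days.
8153 mod 7 = 5, so 5 days after Saturday is Thursday.

Thursday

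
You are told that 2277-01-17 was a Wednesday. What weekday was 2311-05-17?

Wednesday

From January 17, 2277 to January 17, 2311: 34 years, of which 7 contain a Feb 29 — 27×365 + 7×366 = 12417 days.
(2300 is not a leap year (divisible by 100 but not 400).)
January 2311: 31 − 17 = 14 days remain.
Then February 2311 (28), March (31), April (30): 28 + 31 + 30 = 89 days.
May 1–17, 2311: 17 days.
Residual: 120 days.
Total: 12537 days.
12537 is a multiple of 7, so 2311-05-17 falls on the same weekday: Wednesday.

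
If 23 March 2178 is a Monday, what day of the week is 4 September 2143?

Wednesday

Count forward from the earlier date (September 4, 2143) to the later (March 23, 2178):
Day-of-year of September 4, 2143: 247.
Day-of-year of March 23, 2178: 82.
2143 has 365 days, so 365 − 247 = 118 days remain in 2143.
Full years 2144–2177: 25 common + 9 leap = 25×365 + 9×366 = 12419 days.
Total: 118 + 12419 + 82 = 12619 days.
12619 mod 7 = 5, so 5 days before Monday is Wednesday.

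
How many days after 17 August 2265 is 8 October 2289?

From August 17, 2265 to August 17, 2289: 24 years, of which 6 contain a Feb 29 — 18×365 + 6×366 = 8766 days.
August 2289: 31 − 17 = 14 days remain.
Then September (30): 30 days.
October 1–8, 2289: 8 days.
Residual: 52 days.
Total: 8818 days.

8818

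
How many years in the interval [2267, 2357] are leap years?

Years divisible by 4: 2268, 2272, …, 2356 — 23 in all.
Of these, 2300 is divisible by 100 but not 400, so not leap.
Leap years: 23 − 1 = 22.

22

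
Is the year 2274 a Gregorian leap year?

No

2274 is not a leap year.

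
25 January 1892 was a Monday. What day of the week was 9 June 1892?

Thursday

January 1892: 31 − 25 = 6 days remain.
Then February 1892 (29), March (31), April (30), May (31): 29 + 31 + 30 + 31 = 121 days.
June 1–9, 1892: 9 days.
Total: 6 + 121 + 9 = 136 days.
136 mod 7 = 3, so 3 days after Monday is Thursday.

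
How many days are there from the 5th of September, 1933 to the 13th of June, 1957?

Day-of-year of September 5, 1933: 248.
Day-of-year of June 13, 1957: 164.
1933 has 365 days, so 365 − 248 = 117 days remain in 1933.
Full years 1934–1956: 17 common + 6 leap = 17×365 + 6×366 = 8401 days.
Total: 117 + 8401 + 164 = 8682 days.

8682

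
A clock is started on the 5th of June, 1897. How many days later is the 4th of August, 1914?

6268

From June 5, 1897 to June 5, 1914: 17 years, of which 3 contain a Feb 29 — 14×365 + 3×366 = 6208 days.
(1900 is not a leap year (divisible by 100 but not 400).)
June 1914: 30 − 5 = 25 days remain.
Then July (31): 31 days.
August 1–4, 1914: 4 days.
Residual: 60 days.
Total: 6268 days.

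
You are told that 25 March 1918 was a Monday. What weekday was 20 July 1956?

Friday

From March 25, 1918 to March 25, 1956: 38 years, of which 10 contain a Feb 29 — 28×365 + 10×366 = 13880 days.
March 1956: 31 − 25 = 6 days remain.
Then April (30), May (31), June (30): 30 + 31 + 30 = 91 days.
July 1–20, 1956: 20 days.
Residual: 117 days.
Total: 13997 days.
13997 mod 7 = 4, so 4 days after Monday is Friday.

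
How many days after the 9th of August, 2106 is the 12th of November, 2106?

95

August 2106: 31 − 9 = 22 days remain.
Then September (30), October (31): 30 + 31 = 61 days.
November 1–12, 2106: 12 days.
Total: 22 + 61 + 12 = 95 days.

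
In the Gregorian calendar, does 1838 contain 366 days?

No

1838 is not a leap year.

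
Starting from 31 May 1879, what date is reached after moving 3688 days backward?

25 April 1869

Count 3688 days before May 31, 1879:
From April 25, 1869 to April 25, 1879: 10 years, of which 2 contain a Feb 29 — 8×365 + 2×366 = 3652 days.
April 1879: 30 − 25 = 5 days remain.
May 1–31, 1879: 31 days.
Residual: 36 days.
Total: 3688 days.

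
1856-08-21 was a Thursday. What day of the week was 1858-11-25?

August 1856: 31 − 21 = 10 days remain.
Then 26 full months totalling 791 days.
November 1–25, 1858: 25 days.
Total: 10 + 791 + 25 = 826 days.
826 is a multiple of 7, so 1858-11-25 falls on the same weekday: Thursday.

Thursday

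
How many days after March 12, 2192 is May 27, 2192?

March 2192: 31 − 12 = 19 days remain.
Then April (30): 30 days.
May 1–27, 2192: 27 days.
Total: 19 + 30 + 27 = 76 days.

76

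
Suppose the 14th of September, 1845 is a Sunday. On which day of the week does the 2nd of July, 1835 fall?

Count forward from the earlier date (July 2, 1835) to the later (September 14, 1845):
From July 2, 1835 to July 2, 1845: 10 years, of which 3 contain a Feb 29 — 7×365 + 3×366 = 3653 days.
July 1845: 31 − 2 = 29 days remain.
Then August (31): 31 days.
September 1–14, 1845: 14 days.
Residual: 74 days.
Total: 3727 days.
3727 mod 7 = 3, so 3 days before Sunday is Thursday.

Thursday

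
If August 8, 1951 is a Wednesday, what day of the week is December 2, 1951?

August 1951: 31 − 8 = 23 days remain.
Then September (30), October (31), November (30): 30 + 31 + 30 = 91 days.
December 1–2, 1951: 2 days.
Total: 23 + 91 + 2 = 116 days.
116 mod 7 = 4, so 4 days after Wednesday is Sunday.

Sunday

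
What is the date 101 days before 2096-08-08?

2096-04-29

Count 101 days before August 8, 2096:
April 2096: 30 − 29 = 1 day remains.
Then May (31), June (30), July (31): 31 + 30 + 31 = 92 days.
August 1–8, 2096: 8 days.
Total: 1 + 92 + 8 = 101 days.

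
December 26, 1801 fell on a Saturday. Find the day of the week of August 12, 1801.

Wednesday

Count forward from the earlier date (August 12, 1801) to the later (December 26, 1801):
August 1801: 31 − 12 = 19 days remain.
Then September (30), October (31), November (30): 30 + 31 + 30 = 91 days.
December 1–26, 1801: 26 days.
Total: 19 + 91 + 26 = 136 days.
136 mod 7 = 3, so 3 days before Saturday is Wednesday.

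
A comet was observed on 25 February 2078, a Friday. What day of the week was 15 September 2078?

Thursday

February 2078: 28 − 25 = 3 days remain (2078 is not a leap year, so February has 28 days).
Then March (31), April (30), May (31), June (30), July (31), August (31): 31 + 30 + 31 + 30 + 31 + 31 = 184 days.
September 1–15, 2078: 15 days.
Total: 3 + 184 + 15 = 202 days.
202 mod 7 = 6, so 6 days after Friday is Thursday.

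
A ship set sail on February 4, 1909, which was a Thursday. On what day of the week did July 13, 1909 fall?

Tuesday

February 1909: 28 − 4 = 24 days remain (1909 is not a leap year, so February has 28 days).
Then March (31), April (30), May (31), June (30): 31 + 30 + 31 + 30 = 122 days.
July 1–13, 1909: 13 days.
Total: 24 + 122 + 13 = 159 days.
159 mod 7 = 5, so 5 days after Thursday is Tuesday.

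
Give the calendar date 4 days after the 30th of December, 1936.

the 3rd of January, 1937

Count 4 days after December 30, 1936:
December 1936: 31 − 30 = 1 day remains.
January 1–3, 1937: 3 days.
Residual: 4 days.
Total: 4 days.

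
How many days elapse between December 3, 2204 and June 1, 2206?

545

Day-of-year of December 3, 2204: 338.
Day-of-year of June 1, 2206: 152.
2204 has 366 days, so 366 − 338 = 28 days remain in 2204.
Full years: 2205: 365. Sum = 365.
Total: 28 + 365 + 152 = 545 days.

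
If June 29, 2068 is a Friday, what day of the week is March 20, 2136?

Day-of-year of June 29, 2068: 181.
Day-of-year of March 20, 2136: 80.
2068 has 366 days, so 366 − 181 = 185 days remain in 2068.
Full years 2069–2135: 52 common + 15 leap = 52×365 + 15×366 = 24470 days.
Total: 185 + 24470 + 80 = 24735 days.
24735 mod 7 = 4, so 4 days after Friday is Tuesday.

Tuesday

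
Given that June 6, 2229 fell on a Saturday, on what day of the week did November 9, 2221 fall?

Count forward from the earlier date (November 9, 2221) to the later (June 6, 2229):
From November 9, 2221 to November 9, 2228: 7 years, of which 2 contain a Feb 29 — 5×365 + 2×366 = 2557 days.
November 2228: 30 − 9 = 21 days remain.
Then December (31), January (31), February 2229 (28), March (31), April (30), May (31): 31 + 31 + 28 + 31 + 30 + 31 = 182 days.
June 1–6, 2229: 6 days.
Residual: 209 days.
Total: 2766 days.
2766 mod 7 = 1, so 1 day before Saturday is Friday.

Friday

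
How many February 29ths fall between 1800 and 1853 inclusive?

13

Years divisible by 4: 1800, 1804, …, 1852 — 14 in all.
Of these, 1800 is divisible by 100 but not 400, so not leap.
Leap years: 14 − 1 = 13.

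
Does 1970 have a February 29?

No

1970 is not a leap year.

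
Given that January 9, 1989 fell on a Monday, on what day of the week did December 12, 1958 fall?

Friday

Count forward from the earlier date (December 12, 1958) to the later (January 9, 1989):
From December 12, 1958 to December 12, 1988: 30 years, of which 8 contain a Feb 29 — 22×365 + 8×366 = 10958 days.
December 1988: 31 − 12 = 19 days remain.
January 1–9, 1989: 9 days.
Residual: 28 days.
Total: 10986 days.
10986 mod 7 = 3, so 3 days before Monday is Friday.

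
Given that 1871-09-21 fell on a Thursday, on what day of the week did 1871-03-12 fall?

Count forward from the earlier date (March 12, 1871) to the later (September 21, 1871):
March 1871: 31 − 12 = 19 days remain.
Then April (30), May (31), June (30), July (31), August (31): 30 + 31 + 30 + 31 + 31 = 153 days.
September 1–21, 1871: 21 days.
Total: 19 + 153 + 21 = 193 days.
193 mod 7 = 4, so 4 days before Thursday is Sunday.

Sunday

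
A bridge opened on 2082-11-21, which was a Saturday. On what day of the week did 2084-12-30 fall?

Day-of-year of November 21, 2082: 325.
Day-of-year of December 30, 2084: 365.
2082 has 365 days, so 365 − 325 = 40 days remain in 2082.
Full years: 2083: 365. Sum = 365.
Total: 40 + 365 + 365 = 770 days.
770 is a multiple of 7, so 2084-12-30 falls on the same weekday: Saturday.

Saturday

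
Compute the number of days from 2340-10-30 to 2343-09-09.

1044

Day-of-year of October 30, 2340: 304.
Day-of-year of September 9, 2343: 252.
2340 has 366 days, so 366 − 304 = 62 days remain in 2340.
Full years: 2341: 365; 2342: 365. Sum = 730.
Total: 62 + 730 + 252 = 1044 days.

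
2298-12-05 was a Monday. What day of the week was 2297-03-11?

Count forward from the earlier date (March 11, 2297) to the later (December 5, 2298):
March 11, 2297 → March 11, 2298: 365 days.
March 2298: 31 − 11 = 20 days remain.
Then April (30), May (31), June (30), July (31), August (31), September (30), October (31), November (30): 30 + 31 + 30 + 31 + 31 + 30 + 31 + 30 = 244 days.
December 1–5, 2298: 5 days.
Residual: 269 days.
Total: 634 days.
634 mod 7 = 4, so 4 days before Monday is Thursday.

Thursday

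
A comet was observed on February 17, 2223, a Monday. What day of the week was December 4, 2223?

February 2223: 28 − 17 = 11 days remain (2223 is not a leap year, so February has 28 days).
Then 9 full months totalling 275 days.
December 1–4, 2223: 4 days.
Total: 11 + 275 + 4 = 290 days.
290 mod 7 = 3, so 3 days after Monday is Thursday.

Thursday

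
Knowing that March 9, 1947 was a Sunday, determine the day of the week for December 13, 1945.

Count forward from the earlier date (December 13, 1945) to the later (March 9, 1947):
December 1945: 31 − 13 = 18 days remain.
Then 14 full months totalling 424 days.
March 1–9, 1947: 9 days.
Total: 18 + 424 + 9 = 451 days.
451 mod 7 = 3, so 3 days before Sunday is Thursday.

Thursday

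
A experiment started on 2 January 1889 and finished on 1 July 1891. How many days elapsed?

January 2, 1889 → January 2, 1890: 365 days.
January 2, 1890 → January 2, 1891: 365 days.
January 1891: 31 − 2 = 29 days remain.
Then February 1891 (28), March (31), April (30), May (31), June (30): 28 + 31 + 30 + 31 + 30 = 150 days.
July 1, 1891: 1 day.
Residual: 180 days.
Total: 910 days.

910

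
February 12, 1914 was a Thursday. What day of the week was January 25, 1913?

Count forward from the earlier date (January 25, 1913) to the later (February 12, 1914):
January 25, 1913 → January 25, 1914: 365 days.
January 1914: 31 − 25 = 6 days remain.
February 1–12, 1914: 12 days (1914 is not a leap year).
Residual: 18 days.
Total: 383 days.
383 mod 7 = 5, so 5 days before Thursday is Saturday.

Saturday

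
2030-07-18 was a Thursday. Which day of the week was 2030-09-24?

Tuesday

July 2030: 31 − 18 = 13 days remain.
Then August (31): 31 days.
September 1–24, 2030: 24 days.
Total: 13 + 31 + 24 = 68 days.
68 mod 7 = 5, so 5 days after Thursday is Tuesday.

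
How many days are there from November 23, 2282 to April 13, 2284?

507

Day-of-year of November 23, 2282: 327.
Day-of-year of April 13, 2284: 104.
2282 has 365 days, so 365 − 327 = 38 days remain in 2282.
Full years: 2283: 365. Sum = 365.
Total: 38 + 365 + 104 = 507 days.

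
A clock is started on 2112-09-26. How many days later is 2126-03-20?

From September 26, 2112 to September 26, 2125: 13 years, of which 3 contain a Feb 29 — 10×365 + 3×366 = 4748 days.
September 2125: 30 − 26 = 4 days remain.
Then October (31), November (30), December (31), January (31), February 2126 (28): 31 + 30 + 31 + 31 + 28 = 151 days.
March 1–20, 2126: 20 days.
Residual: 175 days.
Total: 4923 days.

4923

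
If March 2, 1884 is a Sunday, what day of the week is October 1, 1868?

Count forward from the earlier date (October 1, 1868) to the later (March 2, 1884):
Day-of-year of October 1, 1868: 275.
Day-of-year of March 2, 1884: 62.
1868 has 366 days, so 366 − 275 = 91 days remain in 1868.
Full years 1869–1883: 12 common + 3 leap = 12×365 + 3×366 = 5478 days.
Total: 91 + 5478 + 62 = 5631 days.
5631 mod 7 = 3, so 3 days before Sunday is Thursday.

Thursday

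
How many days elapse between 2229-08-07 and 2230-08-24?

August 2229: 31 − 7 = 24 days remain.
Then 11 full months totalling 334 days.
August 1–24, 2230: 24 days.
Total: 24 + 334 + 24 = 382 days.

382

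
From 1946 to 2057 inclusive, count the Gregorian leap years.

Years divisible by 4: 1948, 1952, …, 2056 — 28 in all.
2000 is divisible by 400, so still leap.
No century exceptions apply. Count: 28.

28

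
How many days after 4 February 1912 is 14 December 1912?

314

February 1912: 29 − 4 = 25 days remain (1912 is a leap year, so February has 29 days).
Then 9 full months totalling 275 days.
December 1–14, 1912: 14 days.
Total: 25 + 275 + 14 = 314 days.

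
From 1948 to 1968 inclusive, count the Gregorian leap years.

6

Years divisible by 4 in [1948, 1968]: 1948, 1952, 1956, 1960, 1964, 1968.
No century exceptions apply. Count: 6.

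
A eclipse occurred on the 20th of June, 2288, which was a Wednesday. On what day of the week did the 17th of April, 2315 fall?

Saturday

Day-of-year of June 20, 2288: 172.
Day-of-year of April 17, 2315: 107.
2288 has 366 days, so 366 − 172 = 194 days remain in 2288.
Full years 2289–2314: 21 common + 5 leap = 21×365 + 5×366 = 9495 days.
Total: 194 + 9495 + 107 = 9796 days.
9796 mod 7 = 3, so 3 days after Wednesday is Saturday.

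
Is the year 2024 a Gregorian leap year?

Yes

2024 is a leap year.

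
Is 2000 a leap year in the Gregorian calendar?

2000 is a leap year (divisible by 400).

Yes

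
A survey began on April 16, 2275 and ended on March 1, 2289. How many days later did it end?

Day-of-year of April 16, 2275: 106.
Day-of-year of March 1, 2289: 60.
2275 has 365 days, so 365 − 106 = 259 days remain in 2275.
Full years 2276–2288: 9 common + 4 leap = 9×365 + 4×366 = 4749 days.
Total: 259 + 4749 + 60 = 5068 days.

5068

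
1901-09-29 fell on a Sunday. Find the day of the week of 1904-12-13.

September 29, 1901 → September 29, 1902: 365 days.
September 29, 1902 → September 29, 1903: 365 days.
September 29, 1903 → September 29, 1904: 366 days (1904 is a leap year).
September 1904: 30 − 29 = 1 day remains.
Then October (31), November (30): 31 + 30 = 61 days.
December 1–13, 1904: 13 days.
Residual: 75 days.
Total: 1171 days.
1171 mod 7 = 2, so 2 days after Sunday is Tuesday.

Tuesday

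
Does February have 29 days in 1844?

1844 is a leap year.

Yes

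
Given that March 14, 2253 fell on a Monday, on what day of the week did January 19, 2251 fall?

Count forward from the earlier date (January 19, 2251) to the later (March 14, 2253):
January 2251: 31 − 19 = 12 days remain.
Then 25 full months totalling 759 days.
March 1–14, 2253: 14 days.
Total: 12 + 759 + 14 = 785 days.
785 mod 7 = 1, so 1 day before Monday is Sunday.

Sunday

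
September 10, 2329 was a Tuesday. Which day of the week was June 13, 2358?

Friday

From September 10, 2329 to September 10, 2357: 28 years, of which 7 contain a Feb 29 — 21×365 + 7×366 = 10227 days.
September 2357: 30 − 10 = 20 days remain.
Then October (31), November (30), December (31), January (31), February 2358 (28), March (31), April (30), May (31): 31 + 30 + 31 + 31 + 28 + 31 + 30 + 31 = 243 days.
June 1–13, 2358: 13 days.
Residual: 276 days.
Total: 10503 days.
10503 mod 7 = 3, so 3 days after Tuesday is Friday.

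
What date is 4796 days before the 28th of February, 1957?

the 12th of January, 1944

Count 4796 days before February 28, 1957:
Day-of-year of January 12, 1944: 12.
Day-of-year of February 28, 1957: 59.
1944 has 366 days, so 366 − 12 = 354 days remain in 1944.
Full years 1945–1956: 9 common + 3 leap = 9×365 + 3×366 = 4383 days.
Total: 354 + 4383 + 59 = 4796 days.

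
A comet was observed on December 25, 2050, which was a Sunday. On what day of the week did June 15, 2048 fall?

Count forward from the earlier date (June 15, 2048) to the later (December 25, 2050):
June 15, 2048 → June 15, 2049: 365 days.
June 15, 2049 → June 15, 2050: 365 days.
June 2050: 30 − 15 = 15 days remain.
Then July (31), August (31), September (30), October (31), November (30): 31 + 31 + 30 + 31 + 30 = 153 days.
December 1–25, 2050: 25 days.
Residual: 193 days.
Total: 923 days.
923 mod 7 = 6, so 6 days before Sunday is Monday.

Monday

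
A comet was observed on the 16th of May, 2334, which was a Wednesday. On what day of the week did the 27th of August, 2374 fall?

Tuesday

From May 16, 2334 to May 16, 2374: 40 years, of which 10 contain a Feb 29 — 30×365 + 10×366 = 14610 days.
May 2374: 31 − 16 = 15 days remain.
Then June (30), July (31): 30 + 31 = 61 days.
August 1–27, 2374: 27 days.
Residual: 103 days.
Total: 14713 days.
14713 mod 7 = 6, so 6 days after Wednesday is Tuesday.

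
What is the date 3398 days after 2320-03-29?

2329-07-18

Count 3398 days after March 29, 2320:
Day-of-year of March 29, 2320: 89.
Day-of-year of July 18, 2329: 199.
2320 has 366 days, so 366 − 89 = 277 days remain in 2320.
Full years 2321–2328: 6 common + 2 leap = 6×365 + 2×366 = 2922 days.
Total: 277 + 2922 + 199 = 3398 days.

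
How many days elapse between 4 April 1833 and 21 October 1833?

200

April 1833: 30 − 4 = 26 days remain.
Then May (31), June (30), July (31), August (31), September (30): 31 + 30 + 31 + 31 + 30 = 153 days.
October 1–21, 1833: 21 days.
Total: 26 + 153 + 21 = 200 days.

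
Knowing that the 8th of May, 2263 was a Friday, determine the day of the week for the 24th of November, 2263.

Tuesday

May 2263: 31 − 8 = 23 days remain.
Then June (30), July (31), August (31), September (30), October (31): 30 + 31 + 31 + 30 + 31 = 153 days.
November 1–24, 2263: 24 days.
Total: 23 + 153 + 24 = 200 days.
200 mod 7 = 4, so 4 days after Friday is Tuesday.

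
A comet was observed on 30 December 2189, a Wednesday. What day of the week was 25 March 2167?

Wednesday

Count forward from the earlier date (March 25, 2167) to the later (December 30, 2189):
Day-of-year of March 25, 2167: 84.
Day-of-year of December 30, 2189: 364.
2167 has 365 days, so 365 − 84 = 281 days remain in 2167.
Full years 2168–2188: 15 common + 6 leap = 15×365 + 6×366 = 7671 days.
Total: 281 + 7671 + 364 = 8316 days.
8316 is a multiple of 7, so 25 March 2167 falls on the same weekday: Wednesday.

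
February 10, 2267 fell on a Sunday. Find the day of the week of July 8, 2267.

Monday

February 2267: 28 − 10 = 18 days remain (2267 is not a leap year, so February has 28 days).
Then March (31), April (30), May (31), June (30): 31 + 30 + 31 + 30 = 122 days.
July 1–8, 2267: 8 days.
Total: 18 + 122 + 8 = 148 days.
148 mod 7 = 1, so 1 day after Sunday is Monday.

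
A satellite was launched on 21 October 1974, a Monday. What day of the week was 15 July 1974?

Monday

Count forward from the earlier date (July 15, 1974) to the later (October 21, 1974):
July 1974: 31 − 15 = 16 days remain.
Then August (31), September (30): 31 + 30 = 61 days.
October 1–21, 1974: 21 days.
Total: 16 + 61 + 21 = 98 days.
98 is a multiple of 7, so 15 July 1974 falls on the same weekday: Monday.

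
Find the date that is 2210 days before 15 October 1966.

26 September 1960

Count 2210 days before October 15, 1966:
Day-of-year of September 26, 1960: 270.
Day-of-year of October 15, 1966: 288.
1960 has 366 days, so 366 − 270 = 96 days remain in 1960.
Full years: 1961: 365; 1962: 365; 1963: 365; 1964: 366; 1965: 365. Sum = 1826.
Total: 96 + 1826 + 288 = 2210 days.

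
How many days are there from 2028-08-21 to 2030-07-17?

August 2028: 31 − 21 = 10 days remain.
Then 22 full months totalling 668 days.
July 1–17, 2030: 17 days.
Total: 10 + 668 + 17 = 695 days.

695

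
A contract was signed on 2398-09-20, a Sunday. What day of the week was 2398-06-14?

Sunday

Count forward from the earlier date (June 14, 2398) to the later (September 20, 2398):
June 2398: 30 − 14 = 16 days remain.
Then July (31), August (31): 31 + 31 = 62 days.
September 1–20, 2398: 20 days.
Total: 16 + 62 + 20 = 98 days.
98 is a multiple of 7, so 2398-06-14 falls on the same weekday: Sunday.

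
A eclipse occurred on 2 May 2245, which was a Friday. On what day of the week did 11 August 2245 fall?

Monday

May 2245: 31 − 2 = 29 days remain.
Then June (30), July (31): 30 + 31 = 61 days.
August 1–11, 2245: 11 days.
Total: 29 + 61 + 11 = 101 days.
101 mod 7 = 3, so 3 days after Friday is Monday.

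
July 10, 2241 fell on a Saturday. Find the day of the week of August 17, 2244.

Day-of-year of July 10, 2241: 191.
Day-of-year of August 17, 2244: 230.
2241 has 365 days, so 365 − 191 = 174 days remain in 2241.
Full years: 2242: 365; 2243: 365. Sum = 730.
Total: 174 + 730 + 230 = 1134 days.
1134 is a multiple of 7, so August 17, 2244 falls on the same weekday: Saturday.

Saturday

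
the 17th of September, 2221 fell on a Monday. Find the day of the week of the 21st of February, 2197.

Count forward from the earlier date (February 21, 2197) to the later (September 17, 2221):
From February 21, 2197 to February 21, 2221: 24 years, of which 5 contain a Feb 29 — 19×365 + 5×366 = 8765 days.
(2200 is not a leap year (divisible by 100 but not 400).)
February 2221: 28 − 21 = 7 days remain (2221 is not a leap year, so February has 28 days).
Then March (31), April (30), May (31), June (30), July (31), August (31): 31 + 30 + 31 + 30 + 31 + 31 = 184 days.
September 1–17, 2221: 17 days.
Residual: 208 days.
Total: 8973 days.
8973 mod 7 = 6, so 6 days before Monday is Tuesday.

Tuesday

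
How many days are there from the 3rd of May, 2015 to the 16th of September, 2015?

136

May 2015: 31 − 3 = 28 days remain.
Then June (30), July (31), August (31): 30 + 31 + 31 = 92 days.
September 1–16, 2015: 16 days.
Total: 28 + 92 + 16 = 136 days.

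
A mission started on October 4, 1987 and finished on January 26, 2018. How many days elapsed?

Day-of-year of October 4, 1987: 277.
Day-of-year of January 26, 2018: 26.
1987 has 365 days, so 365 − 277 = 88 days remain in 1987.
Full years 1988–2017: 22 common + 8 leap = 22×365 + 8×366 = 10958 days.
Total: 88 + 10958 + 26 = 11072 days.

11072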